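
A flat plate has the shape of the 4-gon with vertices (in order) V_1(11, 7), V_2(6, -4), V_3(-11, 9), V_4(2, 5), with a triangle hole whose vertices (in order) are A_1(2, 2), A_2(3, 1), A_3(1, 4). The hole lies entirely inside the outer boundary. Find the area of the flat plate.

Outer boundary:
Apply Gauss's area formula: 2A = Σ (x_i·y_{i+1} − x_{i+1}·y_i), indices taken mod 4.
Cross-terms: -86, 10, -73, -41  ⇒  Σ = -190
Area = |Σ|/2 = 95.
Hole:
Apply the shoelace formula: 2A = Σ (x_i·y_{i+1} − x_{i+1}·y_i), indices taken mod 3.
Σ = (-4) + (11) + (-6) = 1
Area = |Σ|/2 = 0.5.
Net area = 95 − 0.5 = 94.5.

94.5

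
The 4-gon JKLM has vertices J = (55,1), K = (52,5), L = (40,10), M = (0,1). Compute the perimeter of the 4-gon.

|JK| = √((-3)² + (4)²) = √25 = 5
|KL| = √((-12)² + (5)²) = √169 = 13
|LM| = √((-40)² + (-9)²) = √1681 = 41
|MJ| = √((55)² + (0)²) = √3025 = 55
Perimeter = 5 + 13 + 41 + 55 = 114.

114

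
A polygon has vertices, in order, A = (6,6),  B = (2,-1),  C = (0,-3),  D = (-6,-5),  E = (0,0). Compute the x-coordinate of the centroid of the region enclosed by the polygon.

Apply the shoelace (surveyor's) formula. First the cross-terms c_i = x_i·y_{i+1} − x_{i+1}·y_i:
  -18, -6, -18, 0, 0  ⇒  2A = -42, A = -21.
Then Σ (x_i + x_{i+1})·c_i = -48, so x̄ = -48 / (6·(-21)) = 8/21.

8/21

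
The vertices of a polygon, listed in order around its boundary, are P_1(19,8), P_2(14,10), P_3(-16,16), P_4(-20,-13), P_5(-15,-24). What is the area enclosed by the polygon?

805.5

Apply the shoelace formula: 2A = Σ (x_i·y_{i+1} − x_{i+1}·y_i), indices taken mod 5.
Σ = (78) + (384) + (528) + (285) + (336) = 1611
Area = |Σ|/2 = 805.5.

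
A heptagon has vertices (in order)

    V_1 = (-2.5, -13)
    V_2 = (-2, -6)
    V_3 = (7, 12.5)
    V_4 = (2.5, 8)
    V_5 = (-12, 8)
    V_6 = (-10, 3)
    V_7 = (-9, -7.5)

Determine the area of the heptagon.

V_1→V_2: (-2.5)(-6) − (-2)(-13) = -11
V_2→V_3: (-2)(12.5) − (7)(-6) = 17
V_3→V_4: (7)(8) − (2.5)(12.5) = 24.75
V_4→V_5: (2.5)(8) − (-12)(8) = 116
V_5→V_6: (-12)(3) − (-10)(8) = 44
V_6→V_7: (-10)(-7.5) − (-9)(3) = 102
V_7→V_1: (-9)(-13) − (-2.5)(-7.5) = 98.25
Σ = 391
Area = |Σ|/2 = 195.5.

195.5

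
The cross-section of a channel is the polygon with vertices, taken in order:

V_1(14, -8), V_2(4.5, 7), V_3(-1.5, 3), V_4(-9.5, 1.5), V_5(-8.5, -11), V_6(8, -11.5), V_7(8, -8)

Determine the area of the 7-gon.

281.625

Σ = (134) + (24) + (26.25) + (117.25) + (185.75) + (28) + (48) = 563.25
Area = |Σ|/2 = 281.625.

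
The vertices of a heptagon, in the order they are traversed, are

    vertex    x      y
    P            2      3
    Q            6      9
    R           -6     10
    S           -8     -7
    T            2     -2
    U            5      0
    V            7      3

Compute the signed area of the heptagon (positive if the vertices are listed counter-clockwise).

Apply the shoelace formula: 2A = Σ (x_i·y_{i+1} − x_{i+1}·y_i), indices taken mod 7.
P→Q: (2)(9) − (6)(3) = 0
Q→R: (6)(10) − (-6)(9) = 114
R→S: (-6)(-7) − (-8)(10) = 122
S→T: (-8)(-2) − (2)(-7) = 30
T→U: (2)(0) − (5)(-2) = 10
U→V: (5)(3) − (7)(0) = 15
V→P: (7)(3) − (2)(3) = 15
Σ = 306
Signed area = Σ/2 = 153 (positive ⇒ counter-clockwise traversal).

153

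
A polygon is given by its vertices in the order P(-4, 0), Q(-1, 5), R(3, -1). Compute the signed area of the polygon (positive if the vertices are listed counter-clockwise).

Σ = (-20) + (-14) + (-4) = -38
Signed area = Σ/2 = -19 (negative ⇒ clockwise traversal).

-19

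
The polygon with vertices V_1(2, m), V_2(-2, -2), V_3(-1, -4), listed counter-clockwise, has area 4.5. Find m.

The doubled signed area Σ (x_i y_{i+1} − x_{i+1} y_i) is linear in m.
With m=0 it equals 10; the coefficient of m is 1 (from the two edges through V_1).
So 1·m + 10 = 2·4.5 = 9 ⇒ m = -1.

-1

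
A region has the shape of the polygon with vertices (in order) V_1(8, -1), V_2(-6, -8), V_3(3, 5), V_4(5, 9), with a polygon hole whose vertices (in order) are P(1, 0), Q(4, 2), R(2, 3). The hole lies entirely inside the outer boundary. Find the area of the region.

Outer boundary:
Apply Gauss's area formula: 2A = Σ (x_i·y_{i+1} − x_{i+1}·y_i), indices taken mod 4.
V_1→V_2: (8)(-8) − (-6)(-1) = -70
V_2→V_3: (-6)(5) − (3)(-8) = -6
V_3→V_4: (3)(9) − (5)(5) = 2
V_4→V_1: (5)(-1) − (8)(9) = -77
Σ = -151
Area = |Σ|/2 = 75.5.
Hole:
Apply the shoelace (surveyor's) formula: 2A = Σ (x_i·y_{i+1} − x_{i+1}·y_i), indices taken mod 3.
Cross-terms: 2, 8, -3  ⇒  Σ = 7
Area = |Σ|/2 = 3.5.
Net area = 75.5 − 3.5 = 72.

72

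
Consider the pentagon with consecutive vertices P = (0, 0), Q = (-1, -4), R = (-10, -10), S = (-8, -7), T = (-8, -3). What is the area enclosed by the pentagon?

36

Cross-terms: 0, -30, -10, -32, 0  ⇒  Σ = -72
Area = |Σ|/2 = 36.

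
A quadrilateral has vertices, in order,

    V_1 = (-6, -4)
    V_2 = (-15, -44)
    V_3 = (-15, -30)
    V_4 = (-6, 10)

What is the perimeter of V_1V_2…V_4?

|V_1V_2| = √((-9)² + (-40)²) = √1681 = 41
|V_2V_3| = √((0)² + (14)²) = √196 = 14
|V_3V_4| = √((9)² + (40)²) = √1681 = 41
|V_4V_1| = √((0)² + (-14)²) = √196 = 14
Perimeter = 41 + 14 + 41 + 14 = 110.

110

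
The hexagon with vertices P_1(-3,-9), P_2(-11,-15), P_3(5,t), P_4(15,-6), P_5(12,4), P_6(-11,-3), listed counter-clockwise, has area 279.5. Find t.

The doubled signed area Σ (x_i y_{i+1} − x_{i+1} y_i) is linear in t.
With t=0 it equals 221; the coefficient of t is -26 (from the two edges through P_3).
So -26·t + 221 = 2·279.5 = 559 ⇒ t = -13.

-13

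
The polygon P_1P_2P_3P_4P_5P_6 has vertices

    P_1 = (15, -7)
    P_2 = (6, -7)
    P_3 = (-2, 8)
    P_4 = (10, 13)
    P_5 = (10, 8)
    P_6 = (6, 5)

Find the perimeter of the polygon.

|P_1P_2| = √((-9)² + (0)²) = √81 = 9
|P_2P_3| = √((-8)² + (15)²) = √289 = 17
|P_3P_4| = √((12)² + (5)²) = √169 = 13
|P_4P_5| = √((0)² + (-5)²) = √25 = 5
|P_5P_6| = √((-4)² + (-3)²) = √25 = 5
|P_6P_1| = √((9)² + (-12)²) = √225 = 15
Perimeter = 9 + 17 + 13 + 5 + 5 + 15 = 64.

64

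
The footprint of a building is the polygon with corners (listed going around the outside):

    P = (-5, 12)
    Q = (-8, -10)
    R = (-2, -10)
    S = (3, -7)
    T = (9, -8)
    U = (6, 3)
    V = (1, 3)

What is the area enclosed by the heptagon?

Apply the surveyor's formula: 2A = Σ (x_i·y_{i+1} − x_{i+1}·y_i), indices taken mod 7.
Σ = (146) + (60) + (44) + (39) + (75) + (15) + (27) = 406
Area = |Σ|/2 = 203.

203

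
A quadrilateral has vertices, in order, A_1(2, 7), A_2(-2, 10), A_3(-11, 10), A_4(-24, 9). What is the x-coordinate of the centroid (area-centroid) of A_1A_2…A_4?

Apply Gauss's area formula. First the cross-terms c_i = x_i·y_{i+1} − x_{i+1}·y_i:
  34, 90, 141, -186  ⇒  2A = 79, A = 39.5.
Then Σ (x_i + x_{i+1})·c_i = -2013, so x̄ = -2013 / (6·39.5) = -671/79.

-671/79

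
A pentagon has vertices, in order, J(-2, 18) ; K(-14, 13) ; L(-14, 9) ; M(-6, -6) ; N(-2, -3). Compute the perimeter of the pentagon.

60

|JK| = √((-12)² + (-5)²) = √169 = 13
|KL| = √((0)² + (-4)²) = √16 = 4
|LM| = √((8)² + (-15)²) = √289 = 17
|MN| = √((4)² + (3)²) = √25 = 5
|NJ| = √((0)² + (21)²) = √441 = 21
Perimeter = 13 + 4 + 17 + 5 + 21 = 60.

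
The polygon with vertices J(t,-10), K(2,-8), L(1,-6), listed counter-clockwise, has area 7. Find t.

-4

Write out the shoelace sum; only the two edges meeting at J involve t:
2·Area = [(1·(-10) − t·(-6)) + (t·(-8) − 2·(-10))] + -4
       = -2·t + 6 = 14
⇒ t = -4.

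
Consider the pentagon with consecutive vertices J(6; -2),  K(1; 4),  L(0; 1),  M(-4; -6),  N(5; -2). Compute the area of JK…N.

Σ = (26) + (1) + (4) + (38) + (2) = 71
Area = |Σ|/2 = 35.5.

35.5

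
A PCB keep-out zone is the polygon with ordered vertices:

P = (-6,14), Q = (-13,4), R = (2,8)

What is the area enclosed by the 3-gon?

61

Apply the surveyor's formula: 2A = Σ (x_i·y_{i+1} − x_{i+1}·y_i), indices taken mod 3.
Σ = (158) + (-112) + (76) = 122
Area = |Σ|/2 = 61.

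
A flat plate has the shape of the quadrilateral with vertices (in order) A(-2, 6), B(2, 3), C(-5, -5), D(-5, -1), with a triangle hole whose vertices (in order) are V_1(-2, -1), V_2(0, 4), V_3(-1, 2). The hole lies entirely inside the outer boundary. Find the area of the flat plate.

32

Outer boundary:
Apply Gauss's area formula: 2A = Σ (x_i·y_{i+1} − x_{i+1}·y_i), indices taken mod 4.
Σ = (-18) + (5) + (-20) + (-32) = -65
Area = |Σ|/2 = 32.5.
Hole:
Apply the surveyor's formula: 2A = Σ (x_i·y_{i+1} − x_{i+1}·y_i), indices taken mod 3.
Σ = (-8) + (4) + (5) = 1
Area = |Σ|/2 = 0.5.
Net area = 32.5 − 0.5 = 32.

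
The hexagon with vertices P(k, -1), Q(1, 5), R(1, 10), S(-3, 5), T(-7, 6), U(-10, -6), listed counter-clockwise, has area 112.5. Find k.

Write out the shoelace sum; only the two edges meeting at P involve k:
2·Area = [((-10)·(-1) − k·(-6)) + (k·5 − 1·(-1))] + 159
       = 11·k + 170 = 225
⇒ k = 5.

5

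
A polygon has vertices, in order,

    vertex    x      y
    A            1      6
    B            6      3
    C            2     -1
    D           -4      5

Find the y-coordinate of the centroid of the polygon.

Apply Gauss's area formula. First the cross-terms c_i = x_i·y_{i+1} − x_{i+1}·y_i:
  -33, -12, 6, -29  ⇒  2A = -68, A = -34.
Then Σ (y_i + y_{i+1})·c_i = -616, so ȳ = -616 / (6·(-34)) = 154/51.

154/51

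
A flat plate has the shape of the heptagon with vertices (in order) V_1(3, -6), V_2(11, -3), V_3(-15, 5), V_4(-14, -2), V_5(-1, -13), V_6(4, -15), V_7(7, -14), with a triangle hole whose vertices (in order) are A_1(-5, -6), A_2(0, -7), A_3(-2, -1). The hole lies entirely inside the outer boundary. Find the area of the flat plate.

217.5

Outer boundary:
Apply the shoelace formula: 2A = Σ (x_i·y_{i+1} − x_{i+1}·y_i), indices taken mod 7.
Cross-terms: 57, 10, 100, 180, 67, 49, 0  ⇒  Σ = 463
Area = |Σ|/2 = 231.5.
Hole:
Apply the shoelace (surveyor's) formula: 2A = Σ (x_i·y_{i+1} − x_{i+1}·y_i), indices taken mod 3.
Cross-terms: 35, -14, 7  ⇒  Σ = 28
Area = |Σ|/2 = 14.
Net area = 231.5 − 14 = 217.5.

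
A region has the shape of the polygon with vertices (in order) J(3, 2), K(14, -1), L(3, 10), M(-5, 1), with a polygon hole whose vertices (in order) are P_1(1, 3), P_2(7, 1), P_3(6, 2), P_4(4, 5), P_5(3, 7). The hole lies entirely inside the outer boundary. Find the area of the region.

63.5

Outer boundary:
Apply the shoelace (surveyor's) formula: 2A = Σ (x_i·y_{i+1} − x_{i+1}·y_i), indices taken mod 4.
J→K: (3)(-1) − (14)(2) = -31
K→L: (14)(10) − (3)(-1) = 143
L→M: (3)(1) − (-5)(10) = 53
M→J: (-5)(2) − (3)(1) = -13
Σ = 152
Area = |Σ|/2 = 76.
Hole:
Apply Gauss's area formula: 2A = Σ (x_i·y_{i+1} − x_{i+1}·y_i), indices taken mod 5.
Σ = (-20) + (8) + (22) + (13) + (2) = 25
Area = |Σ|/2 = 12.5.
Net area = 76 − 12.5 = 63.5.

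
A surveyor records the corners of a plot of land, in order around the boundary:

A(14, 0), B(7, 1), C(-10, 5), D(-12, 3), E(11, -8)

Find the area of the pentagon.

132

Cross-terms: 14, 45, 30, 63, 112  ⇒  Σ = 264
Area = |Σ|/2 = 132.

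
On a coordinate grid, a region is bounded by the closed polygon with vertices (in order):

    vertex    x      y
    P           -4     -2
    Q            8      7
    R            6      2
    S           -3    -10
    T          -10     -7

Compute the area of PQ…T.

Apply the shoelace (surveyor's) formula: 2A = Σ (x_i·y_{i+1} − x_{i+1}·y_i), indices taken mod 5.
P→Q: (-4)(7) − (8)(-2) = -12
Q→R: (8)(2) − (6)(7) = -26
R→S: (6)(-10) − (-3)(2) = -54
S→T: (-3)(-7) − (-10)(-10) = -79
T→P: (-10)(-2) − (-4)(-7) = -8
Σ = -179
Area = |Σ|/2 = 89.5.

89.5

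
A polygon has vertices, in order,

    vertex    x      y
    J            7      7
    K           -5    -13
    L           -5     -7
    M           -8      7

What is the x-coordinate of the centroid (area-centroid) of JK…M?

-82/47

Apply Gauss's area formula. First the cross-terms c_i = x_i·y_{i+1} − x_{i+1}·y_i:
  -56, -30, -91, -105  ⇒  2A = -282, A = -141.
Then Σ (x_i + x_{i+1})·c_i = 1476, so x̄ = 1476 / (6·(-141)) = -82/47.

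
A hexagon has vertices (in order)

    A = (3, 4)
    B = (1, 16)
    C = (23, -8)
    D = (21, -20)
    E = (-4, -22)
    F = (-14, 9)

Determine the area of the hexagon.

796.5

Apply the shoelace formula: 2A = Σ (x_i·y_{i+1} − x_{i+1}·y_i), indices taken mod 6.
Cross-terms: 44, -376, -292, -542, -344, -83  ⇒  Σ = -1593
Area = |Σ|/2 = 796.5.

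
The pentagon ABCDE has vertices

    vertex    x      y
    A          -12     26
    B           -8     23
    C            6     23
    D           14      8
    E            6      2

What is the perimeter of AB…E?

76

|AB| = √((4)² + (-3)²) = √25 = 5
|BC| = √((14)² + (0)²) = √196 = 14
|CD| = √((8)² + (-15)²) = √289 = 17
|DE| = √((-8)² + (-6)²) = √100 = 10
|EA| = √((-18)² + (24)²) = √900 = 30
Perimeter = 5 + 14 + 17 + 10 + 30 = 76.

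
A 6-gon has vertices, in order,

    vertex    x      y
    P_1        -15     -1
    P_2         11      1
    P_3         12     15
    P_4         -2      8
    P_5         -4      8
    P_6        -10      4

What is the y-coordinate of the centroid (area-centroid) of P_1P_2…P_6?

Apply Gauss's area formula. First the cross-terms c_i = x_i·y_{i+1} − x_{i+1}·y_i:
  -4, 153, 126, 16, 64, 70  ⇒  2A = 425, A = 212.5.
Then Σ (y_i + y_{i+1})·c_i = 6580, so ȳ = 6580 / (6·212.5) = 1316/255.

1316/255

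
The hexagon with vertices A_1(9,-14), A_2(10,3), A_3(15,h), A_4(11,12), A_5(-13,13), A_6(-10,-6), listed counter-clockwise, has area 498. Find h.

7

The doubled signed area Σ (x_i y_{i+1} − x_{i+1} y_i) is linear in h.
With h=0 it equals 1003; the coefficient of h is -1 (from the two edges through A_3).
So -1·h + 1003 = 2·498 = 996 ⇒ h = 7.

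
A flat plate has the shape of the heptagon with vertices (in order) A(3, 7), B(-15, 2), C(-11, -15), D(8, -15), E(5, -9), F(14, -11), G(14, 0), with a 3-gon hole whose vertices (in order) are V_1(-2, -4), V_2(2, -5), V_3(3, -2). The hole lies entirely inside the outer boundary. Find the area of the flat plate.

Outer boundary:
Apply the shoelace (surveyor's) formula: 2A = Σ (x_i·y_{i+1} − x_{i+1}·y_i), indices taken mod 7.
Σ = (111) + (247) + (285) + (3) + (71) + (154) + (98) = 969
Area = |Σ|/2 = 484.5.
Hole:
Σ = (18) + (11) + (-16) = 13
Area = |Σ|/2 = 6.5.
Net area = 484.5 − 6.5 = 478.

478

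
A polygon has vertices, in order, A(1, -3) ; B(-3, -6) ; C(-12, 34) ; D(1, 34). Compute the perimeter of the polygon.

96

|AB| = √((-4)² + (-3)²) = √25 = 5
|BC| = √((-9)² + (40)²) = √1681 = 41
|CD| = √((13)² + (0)²) = √169 = 13
|DA| = √((0)² + (-37)²) = √1369 = 37
Perimeter = 5 + 41 + 13 + 37 = 96.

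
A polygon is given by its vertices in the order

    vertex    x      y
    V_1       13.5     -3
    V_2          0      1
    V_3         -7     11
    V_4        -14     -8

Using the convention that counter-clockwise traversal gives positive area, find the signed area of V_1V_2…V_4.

Apply the shoelace formula: 2A = Σ (x_i·y_{i+1} − x_{i+1}·y_i), indices taken mod 4.
Cross-terms: 13.5, 7, 210, 150  ⇒  Σ = 380.5
Signed area = Σ/2 = 190.25 (positive ⇒ counter-clockwise traversal).

190.25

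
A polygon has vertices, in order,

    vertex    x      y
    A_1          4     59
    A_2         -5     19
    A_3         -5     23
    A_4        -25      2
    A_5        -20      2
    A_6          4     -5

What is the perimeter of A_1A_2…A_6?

168

|A_1A_2| = √((-9)² + (-40)²) = √1681 = 41
|A_2A_3| = √((0)² + (4)²) = √16 = 4
|A_3A_4| = √((-20)² + (-21)²) = √841 = 29
|A_4A_5| = √((5)² + (0)²) = √25 = 5
|A_5A_6| = √((24)² + (-7)²) = √625 = 25
|A_6A_1| = √((0)² + (64)²) = √4096 = 64
Perimeter = 41 + 4 + 29 + 5 + 25 + 64 = 168.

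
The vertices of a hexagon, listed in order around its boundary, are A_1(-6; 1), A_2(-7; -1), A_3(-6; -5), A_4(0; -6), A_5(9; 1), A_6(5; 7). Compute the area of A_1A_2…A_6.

118.5

Apply the shoelace (surveyor's) formula: 2A = Σ (x_i·y_{i+1} − x_{i+1}·y_i), indices taken mod 6.
Σ = (13) + (29) + (36) + (54) + (58) + (47) = 237
Area = |Σ|/2 = 118.5.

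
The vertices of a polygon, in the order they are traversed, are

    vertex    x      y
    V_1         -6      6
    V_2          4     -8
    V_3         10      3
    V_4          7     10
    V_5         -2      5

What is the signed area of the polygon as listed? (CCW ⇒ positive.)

134

V_1→V_2: (-6)(-8) − (4)(6) = 24
V_2→V_3: (4)(3) − (10)(-8) = 92
V_3→V_4: (10)(10) − (7)(3) = 79
V_4→V_5: (7)(5) − (-2)(10) = 55
V_5→V_1: (-2)(6) − (-6)(5) = 18
Σ = 268
Signed area = Σ/2 = 134 (positive ⇒ counter-clockwise traversal).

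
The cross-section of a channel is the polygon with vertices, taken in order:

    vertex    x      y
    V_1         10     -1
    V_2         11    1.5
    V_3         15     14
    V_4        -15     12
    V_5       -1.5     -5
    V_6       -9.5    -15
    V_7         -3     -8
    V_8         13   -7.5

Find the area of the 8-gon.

Apply Gauss's area formula: 2A = Σ (x_i·y_{i+1} − x_{i+1}·y_i), indices taken mod 8.
V_1→V_2: (10)(1.5) − (11)(-1) = 26
V_2→V_3: (11)(14) − (15)(1.5) = 131.5
V_3→V_4: (15)(12) − (-15)(14) = 390
V_4→V_5: (-15)(-5) − (-1.5)(12) = 93
V_5→V_6: (-1.5)(-15) − (-9.5)(-5) = -25
V_6→V_7: (-9.5)(-8) − (-3)(-15) = 31
V_7→V_8: (-3)(-7.5) − (13)(-8) = 126.5
V_8→V_1: (13)(-1) − (10)(-7.5) = 62
Σ = 835
Area = |Σ|/2 = 417.5.

417.5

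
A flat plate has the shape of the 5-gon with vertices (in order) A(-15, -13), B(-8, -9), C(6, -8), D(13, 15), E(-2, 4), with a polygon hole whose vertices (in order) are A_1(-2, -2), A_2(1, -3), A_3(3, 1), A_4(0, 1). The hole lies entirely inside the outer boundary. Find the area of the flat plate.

Outer boundary:
Apply the surveyor's formula: 2A = Σ (x_i·y_{i+1} − x_{i+1}·y_i), indices taken mod 5.
Σ = (31) + (118) + (194) + (82) + (86) = 511
Area = |Σ|/2 = 255.5.
Hole:
Apply the shoelace formula: 2A = Σ (x_i·y_{i+1} − x_{i+1}·y_i), indices taken mod 4.
Σ = (8) + (10) + (3) + (2) = 23
Area = |Σ|/2 = 11.5.
Net area = 255.5 − 11.5 = 244.

244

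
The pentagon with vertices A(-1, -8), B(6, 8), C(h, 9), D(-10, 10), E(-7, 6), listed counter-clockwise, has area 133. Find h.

5

Write out the shoelace sum; only the two edges meeting at C involve h:
2·Area = [(6·9 − h·8) + (h·10 − (-10)·9)] + 112
       = 2·h + 256 = 266
⇒ h = 5.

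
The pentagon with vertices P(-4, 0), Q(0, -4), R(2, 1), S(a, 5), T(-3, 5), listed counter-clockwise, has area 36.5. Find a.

The doubled signed area Σ (x_i y_{i+1} − x_{i+1} y_i) is linear in a.
With a=0 it equals 69; the coefficient of a is 4 (from the two edges through S).
So 4·a + 69 = 2·36.5 = 73 ⇒ a = 1.

1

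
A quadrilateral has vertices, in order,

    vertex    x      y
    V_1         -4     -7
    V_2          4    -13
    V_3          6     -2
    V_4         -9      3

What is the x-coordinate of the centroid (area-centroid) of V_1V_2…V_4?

-11/27

Apply the surveyor's formula. First the cross-terms c_i = x_i·y_{i+1} − x_{i+1}·y_i:
  80, 70, 0, 75  ⇒  2A = 225, A = 112.5.
Then Σ (x_i + x_{i+1})·c_i = -275, so x̄ = -275 / (6·112.5) = -11/27.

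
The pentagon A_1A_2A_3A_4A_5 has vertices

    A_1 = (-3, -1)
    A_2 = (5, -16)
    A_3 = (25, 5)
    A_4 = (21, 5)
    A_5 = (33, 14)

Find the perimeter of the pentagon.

104

|A_1A_2| = √((8)² + (-15)²) = √289 = 17
|A_2A_3| = √((20)² + (21)²) = √841 = 29
|A_3A_4| = √((-4)² + (0)²) = √16 = 4
|A_4A_5| = √((12)² + (9)²) = √225 = 15
|A_5A_1| = √((-36)² + (-15)²) = √1521 = 39
Perimeter = 17 + 29 + 4 + 15 + 39 = 104.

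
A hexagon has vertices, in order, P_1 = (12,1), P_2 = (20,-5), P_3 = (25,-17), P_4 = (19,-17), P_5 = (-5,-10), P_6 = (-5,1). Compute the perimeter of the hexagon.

82

|P_1P_2| = √((8)² + (-6)²) = √100 = 10
|P_2P_3| = √((5)² + (-12)²) = √169 = 13
|P_3P_4| = √((-6)² + (0)²) = √36 = 6
|P_4P_5| = √((-24)² + (7)²) = √625 = 25
|P_5P_6| = √((0)² + (11)²) = √121 = 11
|P_6P_1| = √((17)² + (0)²) = √289 = 17
Perimeter = 10 + 13 + 6 + 25 + 11 + 17 = 82.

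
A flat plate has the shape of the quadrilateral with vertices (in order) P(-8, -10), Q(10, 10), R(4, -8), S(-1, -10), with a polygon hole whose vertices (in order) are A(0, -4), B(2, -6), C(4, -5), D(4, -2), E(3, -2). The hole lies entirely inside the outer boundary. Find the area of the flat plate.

99

Outer boundary:
Apply the shoelace (surveyor's) formula: 2A = Σ (x_i·y_{i+1} − x_{i+1}·y_i), indices taken mod 4.
Cross-terms: 20, -120, -48, -70  ⇒  Σ = -218
Area = |Σ|/2 = 109.
Hole:
A→B: (0)(-6) − (2)(-4) = 8
B→C: (2)(-5) − (4)(-6) = 14
C→D: (4)(-2) − (4)(-5) = 12
D→E: (4)(-2) − (3)(-2) = -2
E→A: (3)(-4) − (0)(-2) = -12
Σ = 20
Area = |Σ|/2 = 10.
Net area = 109 − 10 = 99.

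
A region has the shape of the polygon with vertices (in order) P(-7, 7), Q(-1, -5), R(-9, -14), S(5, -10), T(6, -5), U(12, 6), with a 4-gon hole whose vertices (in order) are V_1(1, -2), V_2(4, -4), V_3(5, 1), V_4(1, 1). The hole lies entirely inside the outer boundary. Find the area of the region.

199.5

Outer boundary:
Σ = (42) + (-31) + (160) + (35) + (96) + (126) = 428
Area = |Σ|/2 = 214.
Hole:
Cross-terms: 4, 24, 4, -3  ⇒  Σ = 29
Area = |Σ|/2 = 14.5.
Net area = 214 − 14.5 = 199.5.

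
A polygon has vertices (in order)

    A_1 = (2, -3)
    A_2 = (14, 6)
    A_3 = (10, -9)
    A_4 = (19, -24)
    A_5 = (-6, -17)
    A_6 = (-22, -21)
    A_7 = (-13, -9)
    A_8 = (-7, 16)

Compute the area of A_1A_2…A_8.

Apply Gauss's area formula: 2A = Σ (x_i·y_{i+1} − x_{i+1}·y_i), indices taken mod 8.
Σ = (54) + (-186) + (-69) + (-467) + (-248) + (-75) + (-271) + (-11) = -1273
Area = |Σ|/2 = 636.5.

636.5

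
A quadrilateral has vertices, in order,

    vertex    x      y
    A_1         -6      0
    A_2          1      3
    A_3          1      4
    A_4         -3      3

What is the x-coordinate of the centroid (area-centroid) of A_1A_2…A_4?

-25/12

Apply the shoelace (surveyor's) formula. First the cross-terms c_i = x_i·y_{i+1} − x_{i+1}·y_i:
  -18, 1, 15, 18  ⇒  2A = 16, A = 8.
Then Σ (x_i + x_{i+1})·c_i = -100, so x̄ = -100 / (6·8) = -25/12.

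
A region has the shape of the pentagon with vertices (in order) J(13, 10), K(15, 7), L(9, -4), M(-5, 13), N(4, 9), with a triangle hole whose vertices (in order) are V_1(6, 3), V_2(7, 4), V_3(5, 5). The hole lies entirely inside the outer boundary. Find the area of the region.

128

Outer boundary:
Apply the shoelace formula: 2A = Σ (x_i·y_{i+1} − x_{i+1}·y_i), indices taken mod 5.
Cross-terms: -59, -123, 97, -97, -77  ⇒  Σ = -259
Area = |Σ|/2 = 129.5.
Hole:
V_1→V_2: (6)(4) − (7)(3) = 3
V_2→V_3: (7)(5) − (5)(4) = 15
V_3→V_1: (5)(3) − (6)(5) = -15
Σ = 3
Area = |Σ|/2 = 1.5.
Net area = 129.5 − 1.5 = 128.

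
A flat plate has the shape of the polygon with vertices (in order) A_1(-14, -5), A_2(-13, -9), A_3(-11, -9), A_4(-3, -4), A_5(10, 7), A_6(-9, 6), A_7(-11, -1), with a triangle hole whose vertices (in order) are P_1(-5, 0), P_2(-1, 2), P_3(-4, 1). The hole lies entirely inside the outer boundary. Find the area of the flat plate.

176

Outer boundary:
Cross-terms: 61, 18, 17, 19, 123, 75, 41  ⇒  Σ = 354
Area = |Σ|/2 = 177.
Hole:
Apply the shoelace (surveyor's) formula: 2A = Σ (x_i·y_{i+1} − x_{i+1}·y_i), indices taken mod 3.
Cross-terms: -10, 7, 5  ⇒  Σ = 2
Area = |Σ|/2 = 1.
Net area = 177 − 1 = 176.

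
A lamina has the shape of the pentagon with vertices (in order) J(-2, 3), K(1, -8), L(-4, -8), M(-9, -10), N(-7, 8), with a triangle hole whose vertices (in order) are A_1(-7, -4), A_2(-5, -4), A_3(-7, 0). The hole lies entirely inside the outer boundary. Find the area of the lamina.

99

Outer boundary:
Σ = (13) + (-40) + (-32) + (-142) + (-5) = -206
Area = |Σ|/2 = 103.
Hole:
Apply Gauss's area formula: 2A = Σ (x_i·y_{i+1} − x_{i+1}·y_i), indices taken mod 3.
Σ = (8) + (-28) + (28) = 8
Area = |Σ|/2 = 4.
Net area = 103 − 4 = 99.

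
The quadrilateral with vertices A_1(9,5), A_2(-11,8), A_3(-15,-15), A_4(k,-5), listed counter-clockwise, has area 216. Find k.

-5

The doubled signed area Σ (x_i y_{i+1} − x_{i+1} y_i) is linear in k.
With k=0 it equals 532; the coefficient of k is 20 (from the two edges through A_4).
So 20·k + 532 = 2·216 = 432 ⇒ k = -5.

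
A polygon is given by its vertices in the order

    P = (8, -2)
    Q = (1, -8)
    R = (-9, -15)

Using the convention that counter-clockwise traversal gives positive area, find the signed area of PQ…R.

Apply Gauss's area formula: 2A = Σ (x_i·y_{i+1} − x_{i+1}·y_i), indices taken mod 3.
Σ = (-62) + (-87) + (138) = -11
Signed area = Σ/2 = -5.5 (negative ⇒ clockwise traversal).

-5.5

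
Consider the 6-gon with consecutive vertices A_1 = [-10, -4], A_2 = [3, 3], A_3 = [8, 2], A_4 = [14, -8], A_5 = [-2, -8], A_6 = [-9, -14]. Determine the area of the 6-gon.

Apply the surveyor's formula: 2A = Σ (x_i·y_{i+1} − x_{i+1}·y_i), indices taken mod 6.
Σ = (-18) + (-18) + (-92) + (-128) + (-44) + (-104) = -404
Area = |Σ|/2 = 202.

202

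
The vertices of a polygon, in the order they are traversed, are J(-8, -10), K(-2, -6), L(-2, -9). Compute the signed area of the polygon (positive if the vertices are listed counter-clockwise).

Apply the surveyor's formula: 2A = Σ (x_i·y_{i+1} − x_{i+1}·y_i), indices taken mod 3.
J→K: (-8)(-6) − (-2)(-10) = 28
K→L: (-2)(-9) − (-2)(-6) = 6
L→J: (-2)(-10) − (-8)(-9) = -52
Σ = -18
Signed area = Σ/2 = -9 (negative ⇒ clockwise traversal).

-9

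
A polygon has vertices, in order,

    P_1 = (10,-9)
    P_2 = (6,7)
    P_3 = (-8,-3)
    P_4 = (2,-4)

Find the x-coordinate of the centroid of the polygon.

108/37

Apply the surveyor's formula. First the cross-terms c_i = x_i·y_{i+1} − x_{i+1}·y_i:
  124, 38, 38, 22  ⇒  2A = 222, A = 111.
Then Σ (x_i + x_{i+1})·c_i = 1944, so x̄ = 1944 / (6·111) = 108/37.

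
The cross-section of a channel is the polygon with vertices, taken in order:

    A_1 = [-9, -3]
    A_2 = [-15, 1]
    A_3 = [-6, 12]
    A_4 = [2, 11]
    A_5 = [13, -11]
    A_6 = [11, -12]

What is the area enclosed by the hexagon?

Apply Gauss's area formula: 2A = Σ (x_i·y_{i+1} − x_{i+1}·y_i), indices taken mod 6.
Σ = (-54) + (-174) + (-90) + (-165) + (-35) + (-141) = -659
Area = |Σ|/2 = 329.5.

329.5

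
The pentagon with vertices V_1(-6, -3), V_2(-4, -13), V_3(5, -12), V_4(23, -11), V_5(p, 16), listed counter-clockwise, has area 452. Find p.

Write out the shoelace sum; only the two edges meeting at V_5 involve p:
2·Area = [(23·16 − p·(-11)) + (p·(-3) − (-6)·16)] + 400
       = 8·p + 864 = 904
⇒ p = 5.

5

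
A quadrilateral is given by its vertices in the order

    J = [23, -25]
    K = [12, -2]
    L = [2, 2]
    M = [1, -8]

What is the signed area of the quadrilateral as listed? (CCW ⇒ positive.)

211.5

Apply the shoelace formula: 2A = Σ (x_i·y_{i+1} − x_{i+1}·y_i), indices taken mod 4.
Cross-terms: 254, 28, -18, 159  ⇒  Σ = 423
Signed area = Σ/2 = 211.5 (positive ⇒ counter-clockwise traversal).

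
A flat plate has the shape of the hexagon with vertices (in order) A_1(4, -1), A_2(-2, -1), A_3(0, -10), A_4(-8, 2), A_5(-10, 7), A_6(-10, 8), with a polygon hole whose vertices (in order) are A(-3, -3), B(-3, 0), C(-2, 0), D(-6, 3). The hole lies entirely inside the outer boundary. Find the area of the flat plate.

61

Outer boundary:
Apply Gauss's area formula: 2A = Σ (x_i·y_{i+1} − x_{i+1}·y_i), indices taken mod 6.
Σ = (-6) + (20) + (-80) + (-36) + (-10) + (-22) = -134
Area = |Σ|/2 = 67.
Hole:
Apply the surveyor's formula: 2A = Σ (x_i·y_{i+1} − x_{i+1}·y_i), indices taken mod 4.
A→B: (-3)(0) − (-3)(-3) = -9
B→C: (-3)(0) − (-2)(0) = 0
C→D: (-2)(3) − (-6)(0) = -6
D→A: (-6)(-3) − (-3)(3) = 27
Σ = 12
Area = |Σ|/2 = 6.
Net area = 67 − 6 = 61.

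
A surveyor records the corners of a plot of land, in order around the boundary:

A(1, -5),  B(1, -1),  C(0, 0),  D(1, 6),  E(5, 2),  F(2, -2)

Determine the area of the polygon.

Apply Gauss's area formula: 2A = Σ (x_i·y_{i+1} − x_{i+1}·y_i), indices taken mod 6.
Cross-terms: 4, 0, 0, -28, -14, -8  ⇒  Σ = -46
Area = |Σ|/2 = 23.

23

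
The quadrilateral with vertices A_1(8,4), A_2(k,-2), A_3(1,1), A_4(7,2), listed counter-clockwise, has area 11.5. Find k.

-10

The doubled signed area Σ (x_i y_{i+1} − x_{i+1} y_i) is linear in k.
With k=0 it equals -7; the coefficient of k is -3 (from the two edges through A_2).
So -3·k + -7 = 2·11.5 = 23 ⇒ k = -10.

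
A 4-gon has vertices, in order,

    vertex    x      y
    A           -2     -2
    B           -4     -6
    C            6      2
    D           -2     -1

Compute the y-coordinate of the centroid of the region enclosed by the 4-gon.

-19/12

Apply the surveyor's formula. First the cross-terms c_i = x_i·y_{i+1} − x_{i+1}·y_i:
  4, 28, -2, 2  ⇒  2A = 32, A = 16.
Then Σ (y_i + y_{i+1})·c_i = -152, so ȳ = -152 / (6·16) = -19/12.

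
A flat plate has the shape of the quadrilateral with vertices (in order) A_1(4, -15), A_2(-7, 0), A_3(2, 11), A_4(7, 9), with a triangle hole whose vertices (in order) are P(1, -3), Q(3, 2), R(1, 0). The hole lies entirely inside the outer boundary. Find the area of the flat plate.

Outer boundary:
Apply the shoelace (surveyor's) formula: 2A = Σ (x_i·y_{i+1} − x_{i+1}·y_i), indices taken mod 4.
Σ = (-105) + (-77) + (-59) + (-141) = -382
Area = |Σ|/2 = 191.
Hole:
Apply Gauss's area formula: 2A = Σ (x_i·y_{i+1} − x_{i+1}·y_i), indices taken mod 3.
Σ = (11) + (-2) + (-3) = 6
Area = |Σ|/2 = 3.
Net area = 191 − 3 = 188.

188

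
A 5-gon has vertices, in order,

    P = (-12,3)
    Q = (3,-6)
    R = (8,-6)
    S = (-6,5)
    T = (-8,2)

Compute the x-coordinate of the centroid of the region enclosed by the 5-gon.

Apply the shoelace formula. First the cross-terms c_i = x_i·y_{i+1} − x_{i+1}·y_i:
  63, 30, 4, 28, 0  ⇒  2A = 125, A = 62.5.
Then Σ (x_i + x_{i+1})·c_i = -621, so x̄ = -621 / (6·62.5) = -1.656.

-1.656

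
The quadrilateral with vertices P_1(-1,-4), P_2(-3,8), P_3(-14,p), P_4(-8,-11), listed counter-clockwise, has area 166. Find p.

Write out the shoelace sum; only the two edges meeting at P_3 involve p:
2·Area = [((-3)·p − (-14)·8) + ((-14)·(-11) − (-8)·p)] + 1
       = 5·p + 267 = 332
⇒ p = 13.

13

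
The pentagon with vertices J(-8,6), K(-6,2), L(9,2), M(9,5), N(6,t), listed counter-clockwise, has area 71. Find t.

7

The doubled signed area Σ (x_i y_{i+1} − x_{i+1} y_i) is linear in t.
With t=0 it equals 23; the coefficient of t is 17 (from the two edges through N).
So 17·t + 23 = 2·71 = 142 ⇒ t = 7.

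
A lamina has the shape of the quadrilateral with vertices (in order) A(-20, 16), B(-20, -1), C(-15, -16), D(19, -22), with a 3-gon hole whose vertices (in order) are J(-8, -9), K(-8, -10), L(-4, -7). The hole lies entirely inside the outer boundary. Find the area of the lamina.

Outer boundary:
Apply the surveyor's formula: 2A = Σ (x_i·y_{i+1} − x_{i+1}·y_i), indices taken mod 4.
A→B: (-20)(-1) − (-20)(16) = 340
B→C: (-20)(-16) − (-15)(-1) = 305
C→D: (-15)(-22) − (19)(-16) = 634
D→A: (19)(16) − (-20)(-22) = -136
Σ = 1143
Area = |Σ|/2 = 571.5.
Hole:
Apply the shoelace (surveyor's) formula: 2A = Σ (x_i·y_{i+1} − x_{i+1}·y_i), indices taken mod 3.
Σ = (8) + (16) + (-20) = 4
Area = |Σ|/2 = 2.
Net area = 571.5 − 2 = 569.5.

569.5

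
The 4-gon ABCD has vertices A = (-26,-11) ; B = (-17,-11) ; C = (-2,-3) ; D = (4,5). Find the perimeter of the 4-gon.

70

|AB| = √((9)² + (0)²) = √81 = 9
|BC| = √((15)² + (8)²) = √289 = 17
|CD| = √((6)² + (8)²) = √100 = 10
|DA| = √((-30)² + (-16)²) = √1156 = 34
Perimeter = 9 + 17 + 10 + 34 = 70.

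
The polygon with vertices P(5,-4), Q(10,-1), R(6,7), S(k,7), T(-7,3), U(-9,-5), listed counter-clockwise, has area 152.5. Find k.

The doubled signed area Σ (x_i y_{i+1} − x_{i+1} y_i) is linear in k.
With k=0 it equals 325; the coefficient of k is -4 (from the two edges through S).
So -4·k + 325 = 2·152.5 = 305 ⇒ k = 5.

5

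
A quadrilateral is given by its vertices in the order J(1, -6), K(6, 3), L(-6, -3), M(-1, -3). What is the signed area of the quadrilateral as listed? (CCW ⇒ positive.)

Σ = (39) + (0) + (15) + (9) = 63
Signed area = Σ/2 = 31.5 (positive ⇒ counter-clockwise traversal).

31.5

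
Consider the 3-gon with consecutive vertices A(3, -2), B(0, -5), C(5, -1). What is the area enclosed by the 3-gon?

1.5

Σ = (-15) + (25) + (-7) = 3
Area = |Σ|/2 = 1.5.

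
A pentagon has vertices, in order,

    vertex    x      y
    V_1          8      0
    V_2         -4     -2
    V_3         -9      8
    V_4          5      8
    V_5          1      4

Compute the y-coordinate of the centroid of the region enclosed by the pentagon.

1022/297

Apply the surveyor's formula. First the cross-terms c_i = x_i·y_{i+1} − x_{i+1}·y_i:
  -16, -50, -112, 12, -32  ⇒  2A = -198, A = -99.
Then Σ (y_i + y_{i+1})·c_i = -2044, so ȳ = -2044 / (6·(-99)) = 1022/297.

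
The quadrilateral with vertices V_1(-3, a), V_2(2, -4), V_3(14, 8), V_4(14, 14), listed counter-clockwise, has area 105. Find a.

0

The doubled signed area Σ (x_i y_{i+1} − x_{i+1} y_i) is linear in a.
With a=0 it equals 210; the coefficient of a is 12 (from the two edges through V_1).
So 12·a + 210 = 2·105 = 210 ⇒ a = 0.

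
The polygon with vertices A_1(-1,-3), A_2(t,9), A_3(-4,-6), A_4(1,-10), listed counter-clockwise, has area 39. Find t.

-6

The doubled signed area Σ (x_i y_{i+1} − x_{i+1} y_i) is linear in t.
With t=0 it equals 60; the coefficient of t is -3 (from the two edges through A_2).
So -3·t + 60 = 2·39 = 78 ⇒ t = -6.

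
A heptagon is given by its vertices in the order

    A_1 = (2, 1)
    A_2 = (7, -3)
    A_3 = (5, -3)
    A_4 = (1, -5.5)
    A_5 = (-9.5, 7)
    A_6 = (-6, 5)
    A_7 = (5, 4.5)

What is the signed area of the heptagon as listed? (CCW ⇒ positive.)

Cross-terms: -13, -6, -24.5, -45.25, -5.5, -52, -4  ⇒  Σ = -150.25
Signed area = Σ/2 = -75.125 (negative ⇒ clockwise traversal).

-75.125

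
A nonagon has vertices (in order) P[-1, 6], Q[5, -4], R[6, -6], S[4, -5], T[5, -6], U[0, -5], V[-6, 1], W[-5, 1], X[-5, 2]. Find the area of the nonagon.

63

Σ = (-26) + (-6) + (-6) + (1) + (-25) + (-30) + (-1) + (-5) + (-28) = -126
Area = |Σ|/2 = 63.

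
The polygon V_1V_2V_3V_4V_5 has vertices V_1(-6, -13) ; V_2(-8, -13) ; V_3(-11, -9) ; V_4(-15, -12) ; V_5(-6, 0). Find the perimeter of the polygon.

|V_1V_2| = √((-2)² + (0)²) = √4 = 2
|V_2V_3| = √((-3)² + (4)²) = √25 = 5
|V_3V_4| = √((-4)² + (-3)²) = √25 = 5
|V_4V_5| = √((9)² + (12)²) = √225 = 15
|V_5V_1| = √((0)² + (-13)²) = √169 = 13
Perimeter = 2 + 5 + 5 + 15 + 13 = 40.

40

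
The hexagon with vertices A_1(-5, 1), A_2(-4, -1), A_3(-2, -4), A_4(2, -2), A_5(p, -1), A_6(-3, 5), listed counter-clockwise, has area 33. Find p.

2

The doubled signed area Σ (x_i y_{i+1} − x_{i+1} y_i) is linear in p.
With p=0 it equals 52; the coefficient of p is 7 (from the two edges through A_5).
So 7·p + 52 = 2·33 = 66 ⇒ p = 2.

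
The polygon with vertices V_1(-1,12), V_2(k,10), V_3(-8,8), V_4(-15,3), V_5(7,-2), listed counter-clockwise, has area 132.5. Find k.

The doubled signed area Σ (x_i y_{i+1} − x_{i+1} y_i) is linear in k.
With k=0 it equals 257; the coefficient of k is -4 (from the two edges through V_2).
So -4·k + 257 = 2·132.5 = 265 ⇒ k = -2.

-2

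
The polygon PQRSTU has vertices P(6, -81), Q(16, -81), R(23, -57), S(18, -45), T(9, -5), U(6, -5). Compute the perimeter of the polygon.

|PQ| = √((10)² + (0)²) = √100 = 10
|QR| = √((7)² + (24)²) = √625 = 25
|RS| = √((-5)² + (12)²) = √169 = 13
|ST| = √((-9)² + (40)²) = √1681 = 41
|TU| = √((-3)² + (0)²) = √9 = 3
|UP| = √((0)² + (-76)²) = √5776 = 76
Perimeter = 10 + 25 + 13 + 41 + 3 + 76 = 168.

168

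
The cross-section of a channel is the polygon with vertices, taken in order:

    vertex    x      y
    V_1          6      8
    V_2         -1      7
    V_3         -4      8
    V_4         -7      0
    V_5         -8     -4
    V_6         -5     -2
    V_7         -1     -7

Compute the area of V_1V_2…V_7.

Apply Gauss's area formula: 2A = Σ (x_i·y_{i+1} − x_{i+1}·y_i), indices taken mod 7.
Cross-terms: 50, 20, 56, 28, -4, 33, 34  ⇒  Σ = 217
Area = |Σ|/2 = 108.5.

108.5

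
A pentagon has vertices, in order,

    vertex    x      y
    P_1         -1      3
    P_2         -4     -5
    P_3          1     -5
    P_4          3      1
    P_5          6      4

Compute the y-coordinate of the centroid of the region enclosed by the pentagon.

-82/129

Apply the shoelace formula. First the cross-terms c_i = x_i·y_{i+1} − x_{i+1}·y_i:
  17, 25, 16, 6, 22  ⇒  2A = 86, A = 43.
Then Σ (y_i + y_{i+1})·c_i = -164, so ȳ = -164 / (6·43) = -82/129.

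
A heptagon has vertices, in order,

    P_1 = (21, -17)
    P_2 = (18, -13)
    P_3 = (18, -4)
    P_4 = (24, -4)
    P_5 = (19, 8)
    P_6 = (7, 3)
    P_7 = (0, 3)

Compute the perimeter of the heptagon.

82

|P_1P_2| = √((-3)² + (4)²) = √25 = 5
|P_2P_3| = √((0)² + (9)²) = √81 = 9
|P_3P_4| = √((6)² + (0)²) = √36 = 6
|P_4P_5| = √((-5)² + (12)²) = √169 = 13
|P_5P_6| = √((-12)² + (-5)²) = √169 = 13
|P_6P_7| = √((-7)² + (0)²) = √49 = 7
|P_7P_1| = √((21)² + (-20)²) = √841 = 29
Perimeter = 5 + 9 + 6 + 13 + 13 + 7 + 29 = 82.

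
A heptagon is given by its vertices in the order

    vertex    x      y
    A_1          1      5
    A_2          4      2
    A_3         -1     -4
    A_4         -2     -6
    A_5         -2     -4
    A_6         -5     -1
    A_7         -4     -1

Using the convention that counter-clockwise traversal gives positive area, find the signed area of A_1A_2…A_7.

Cross-terms: -18, -14, -2, -4, -18, 1, -19  ⇒  Σ = -74
Signed area = Σ/2 = -37 (negative ⇒ clockwise traversal).

-37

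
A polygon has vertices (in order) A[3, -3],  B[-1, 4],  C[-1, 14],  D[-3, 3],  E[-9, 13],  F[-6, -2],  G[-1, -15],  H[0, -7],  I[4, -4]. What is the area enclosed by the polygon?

122.5

Apply the surveyor's formula: 2A = Σ (x_i·y_{i+1} − x_{i+1}·y_i), indices taken mod 9.
A→B: (3)(4) − (-1)(-3) = 9
B→C: (-1)(14) − (-1)(4) = -10
C→D: (-1)(3) − (-3)(14) = 39
D→E: (-3)(13) − (-9)(3) = -12
E→F: (-9)(-2) − (-6)(13) = 96
F→G: (-6)(-15) − (-1)(-2) = 88
G→H: (-1)(-7) − (0)(-15) = 7
H→I: (0)(-4) − (4)(-7) = 28
I→A: (4)(-3) − (3)(-4) = 0
Σ = 245
Area = |Σ|/2 = 122.5.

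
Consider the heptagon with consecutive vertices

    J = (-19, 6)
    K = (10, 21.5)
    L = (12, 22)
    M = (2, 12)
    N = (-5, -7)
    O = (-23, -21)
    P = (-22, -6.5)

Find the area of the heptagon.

Σ = (-468.5) + (-38) + (100) + (46) + (-56) + (-312.5) + (-255.5) = -984.5
Area = |Σ|/2 = 492.25.

492.25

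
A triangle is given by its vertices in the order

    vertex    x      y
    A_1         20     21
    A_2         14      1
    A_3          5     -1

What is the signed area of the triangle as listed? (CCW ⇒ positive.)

Apply the surveyor's formula: 2A = Σ (x_i·y_{i+1} − x_{i+1}·y_i), indices taken mod 3.
Cross-terms: -274, -19, 125  ⇒  Σ = -168
Signed area = Σ/2 = -84 (negative ⇒ clockwise traversal).

-84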